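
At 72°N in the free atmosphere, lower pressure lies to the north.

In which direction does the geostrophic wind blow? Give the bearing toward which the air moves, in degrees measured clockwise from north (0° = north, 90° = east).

The pressure-gradient force points toward the north (bearing 000°).
Geostrophic balance: in the Northern Hemisphere the Coriolis force deflects motion to the right, so the geostrophic wind blows 90° to the right of the pressure-gradient force (low pressure on the left).
Rotating 000° by 90° clockwise gives 090° — the wind blows toward the east.

090°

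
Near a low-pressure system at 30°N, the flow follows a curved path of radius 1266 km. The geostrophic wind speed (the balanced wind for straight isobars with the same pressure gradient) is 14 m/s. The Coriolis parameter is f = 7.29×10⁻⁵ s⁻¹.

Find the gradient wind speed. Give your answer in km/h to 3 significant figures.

44.5 km/h

Around a low, centrifugal force acts outward with Coriolis, so pressure-gradient force balances both:
(1/ρ)|∂P/∂n| = fV + V²/R  →  V² + fR·V − fR·V_g = 0
With fR = 7.29×10⁻⁵ × 1266×10³ m = 92.3 m/s:
V = [−fR + √((fR)² + 4 fR V_g)]/2 = [−92.3 + √(92.3² + 4×92.3×14)]/2 = 12.3 m/s
Subgeostrophic (V < V_g = 14 m/s), as expected around a low.
Converting: 12.3 m/s × 3.6 = 44.5 km/h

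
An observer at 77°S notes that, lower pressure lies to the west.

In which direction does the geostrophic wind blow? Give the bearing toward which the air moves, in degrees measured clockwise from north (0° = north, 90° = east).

The pressure-gradient force points toward the west (bearing 270°).
Geostrophic balance: in the Southern Hemisphere the Coriolis force deflects motion to the left, so the geostrophic wind blows 90° to the left of the pressure-gradient force (low pressure on the right).
Rotating 270° by 90° counterclockwise gives 180° — the wind blows toward the south.

180°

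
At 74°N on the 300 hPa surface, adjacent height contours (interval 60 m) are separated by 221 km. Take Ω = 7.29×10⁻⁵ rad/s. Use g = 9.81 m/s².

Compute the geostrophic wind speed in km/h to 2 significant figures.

68 km/h

Coriolis parameter at 74°N:
f = 2Ω sin φ = 2 × 7.29×10⁻⁵ × sin 74° = 1.40×10⁻⁴ s⁻¹
Height gradient: |∂Z/∂n| = 60 m / 221000 m = 2.71×10⁻⁴
On a pressure surface, geostrophic balance gives V_g = (g/f)|∂Z/∂n|:
V_g = 9.81 × 2.71×10⁻⁴ / 1.40×10⁻⁴ = 19.0 m/s
Converting: 19.0 m/s × 3.6 = 68 km/h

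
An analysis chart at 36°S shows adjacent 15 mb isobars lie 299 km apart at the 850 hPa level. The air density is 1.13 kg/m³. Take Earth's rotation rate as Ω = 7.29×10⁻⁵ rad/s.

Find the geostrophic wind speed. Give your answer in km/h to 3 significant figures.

186 km/h

Coriolis parameter at 36°S:
f = 2Ω sin φ = 2 × 7.29×10⁻⁵ × sin 36° = 8.57×10⁻⁵ s⁻¹
Pressure gradient: |∂P/∂n| = 1500 Pa / 299000 m = 5.02×10⁻³ Pa/m
Geostrophic balance (pressure-gradient force = Coriolis force):
V_g = (1/(fρ)) |∂P/∂n| = 5.02×10⁻³ / (8.57×10⁻⁵ × 1.13) = 51.8 m/s
Converting: 51.8 m/s × 3.6 = 186 km/h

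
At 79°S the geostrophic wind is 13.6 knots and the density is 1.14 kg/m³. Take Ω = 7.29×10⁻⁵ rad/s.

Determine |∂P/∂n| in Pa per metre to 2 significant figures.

Coriolis parameter at 79°S:
f = 2Ω sin φ = 2 × 7.29×10⁻⁵ × sin 79° = 1.43×10⁻⁴ s⁻¹
Wind speed in SI: 13.6 knots = 7.00 m/s
Geostrophic balance rearranged: |∂P/∂n| = f ρ V_g
|∂P/∂n| = 1.43×10⁻⁴ × 1.14 × 7.00 = 1.14×10⁻³ Pa/m

1.1×10⁻³ Pa/m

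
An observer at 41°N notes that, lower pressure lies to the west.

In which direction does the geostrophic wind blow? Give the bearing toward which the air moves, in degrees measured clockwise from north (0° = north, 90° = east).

000°

The pressure-gradient force points toward the west (bearing 270°).
Geostrophic balance: in the Northern Hemisphere the Coriolis force deflects motion to the right, so the geostrophic wind blows 90° to the right of the pressure-gradient force (low pressure on the left).
Rotating 270° by 90° clockwise gives 000° — the wind blows toward the north.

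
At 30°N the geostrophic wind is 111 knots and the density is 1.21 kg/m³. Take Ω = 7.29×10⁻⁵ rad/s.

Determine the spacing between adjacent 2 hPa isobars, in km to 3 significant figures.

Coriolis parameter at 30°N:
f = 2Ω sin φ = 2 × 7.29×10⁻⁵ × sin 30° = 7.29×10⁻⁵ s⁻¹
Wind speed in SI: 111 knots = 57.1 m/s
Geostrophic balance rearranged: |∂P/∂n| = f ρ V_g
|∂P/∂n| = 7.29×10⁻⁵ × 1.21 × 57.1 = 5.04×10⁻³ Pa/m
Isobar spacing: Δn = ΔP/|∂P/∂n| = 200 Pa / 5.04×10⁻³ Pa/m = 39706 m ≈ 39.7 km

39.7 km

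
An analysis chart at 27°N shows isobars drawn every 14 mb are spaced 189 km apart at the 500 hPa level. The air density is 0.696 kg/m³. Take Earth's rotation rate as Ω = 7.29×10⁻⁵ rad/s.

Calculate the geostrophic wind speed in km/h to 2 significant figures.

Coriolis parameter at 27°N:
f = 2Ω sin φ = 2 × 7.29×10⁻⁵ × sin 27° = 6.62×10⁻⁵ s⁻¹
Pressure gradient: |∂P/∂n| = 1400 Pa / 189000 m = 7.41×10⁻³ Pa/m
Geostrophic balance (pressure-gradient force = Coriolis force):
V_g = (1/(fρ)) |∂P/∂n| = 7.41×10⁻³ / (6.62×10⁻⁵ × 0.696) = 161 m/s
Converting: 161 m/s × 3.6 = 580 km/h

580 km/h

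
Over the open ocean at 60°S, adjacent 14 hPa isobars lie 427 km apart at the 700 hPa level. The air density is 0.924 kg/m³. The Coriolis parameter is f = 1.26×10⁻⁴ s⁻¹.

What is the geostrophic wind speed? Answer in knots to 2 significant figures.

55 knots

Pressure gradient: |∂P/∂n| = 1400 Pa / 427000 m = 3.28×10⁻³ Pa/m
Geostrophic balance (pressure-gradient force = Coriolis force):
V_g = (1/(fρ)) |∂P/∂n| = 3.28×10⁻³ / (1.26×10⁻⁴ × 0.924) = 28.2 m/s
Converting: 28.2 m/s × 1.944 = 55 knots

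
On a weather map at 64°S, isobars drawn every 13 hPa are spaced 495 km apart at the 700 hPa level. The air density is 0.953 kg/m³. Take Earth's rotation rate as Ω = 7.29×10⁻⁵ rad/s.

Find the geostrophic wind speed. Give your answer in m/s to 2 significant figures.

21 m/s

Coriolis parameter at 64°S:
f = 2Ω sin φ = 2 × 7.29×10⁻⁵ × sin 64° = 1.31×10⁻⁴ s⁻¹
Pressure gradient: |∂P/∂n| = 1300 Pa / 495000 m = 2.63×10⁻³ Pa/m
Geostrophic balance (pressure-gradient force = Coriolis force):
V_g = (1/(fρ)) |∂P/∂n| = 2.63×10⁻³ / (1.31×10⁻⁴ × 0.953) = 21.0 m/s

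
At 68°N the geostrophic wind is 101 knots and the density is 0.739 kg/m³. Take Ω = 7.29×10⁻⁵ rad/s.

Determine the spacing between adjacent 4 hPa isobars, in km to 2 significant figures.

Coriolis parameter at 68°N:
f = 2Ω sin φ = 2 × 7.29×10⁻⁵ × sin 68° = 1.35×10⁻⁴ s⁻¹
Wind speed in SI: 101 knots = 52.0 m/s
Geostrophic balance rearranged: |∂P/∂n| = f ρ V_g
|∂P/∂n| = 1.35×10⁻⁴ × 0.739 × 52.0 = 5.19×10⁻³ Pa/m
Isobar spacing: Δn = ΔP/|∂P/∂n| = 400 Pa / 5.19×10⁻³ Pa/m = 77061 m ≈ 77 km

77 km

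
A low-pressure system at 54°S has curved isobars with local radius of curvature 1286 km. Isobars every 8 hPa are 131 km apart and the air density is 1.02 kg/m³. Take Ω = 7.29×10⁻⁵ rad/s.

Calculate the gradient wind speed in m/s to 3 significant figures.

40.1 m/s

Coriolis parameter at 54°S:
f = 2Ω sin φ = 2 × 7.29×10⁻⁵ × sin 54° = 1.18×10⁻⁴ s⁻¹
Pressure gradient: |∂P/∂n| = 800 Pa / 131000 m = 6.11×10⁻³ Pa/m
Geostrophic speed: V_g = |∂P/∂n|/(fρ) = 6.11×10⁻³/(1.18×10⁻⁴ × 1.02) = 50.8 m/s
Around a low, centrifugal force acts outward with Coriolis, so pressure-gradient force balances both:
(1/ρ)|∂P/∂n| = fV + V²/R  →  V² + fR·V − fR·V_g = 0
With fR = 1.18×10⁻⁴ × 1286×10³ m = 152 m/s:
V = [−fR + √((fR)² + 4 fR V_g)]/2 = [−152 + √(152² + 4×152×50.8)]/2 = 40.1 m/s
Subgeostrophic (V < V_g = 50.8 m/s), as expected around a low.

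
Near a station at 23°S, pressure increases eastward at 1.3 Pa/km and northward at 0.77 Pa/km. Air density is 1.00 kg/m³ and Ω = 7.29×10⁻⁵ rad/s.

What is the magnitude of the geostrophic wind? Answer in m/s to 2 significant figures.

27 m/s

Coriolis parameter at 23°S:
f = 2Ω sin φ = 2 × 7.29×10⁻⁵ × sin 23° = 5.70×10⁻⁵ s⁻¹
In the Southern Hemisphere f is negative: f = −5.70×10⁻⁵ s⁻¹.
Component geostrophic relations (x east, y north):
u_g = −(1/(fρ)) ∂P/∂y,  v_g = (1/(fρ)) ∂P/∂x
u_g = −(0.77×10⁻³)/(−5.70×10⁻⁵ × 1.00) = 13.5 m/s;  v_g = (1.3×10⁻³)/(−5.70×10⁻⁵ × 1.00) = −22.8 m/s
|V_g| = √(u_g² + v_g²) = 26.5 m/s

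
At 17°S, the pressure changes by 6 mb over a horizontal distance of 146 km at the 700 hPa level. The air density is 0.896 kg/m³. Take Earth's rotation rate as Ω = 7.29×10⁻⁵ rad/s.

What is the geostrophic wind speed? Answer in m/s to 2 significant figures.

Coriolis parameter at 17°S:
f = 2Ω sin φ = 2 × 7.29×10⁻⁵ × sin 17° = 4.26×10⁻⁵ s⁻¹
Pressure gradient: |∂P/∂n| = 600 Pa / 146000 m = 4.11×10⁻³ Pa/m
Geostrophic balance (pressure-gradient force = Coriolis force):
V_g = (1/(fρ)) |∂P/∂n| = 4.11×10⁻³ / (4.26×10⁻⁵ × 0.896) = 108 m/s

110 m/s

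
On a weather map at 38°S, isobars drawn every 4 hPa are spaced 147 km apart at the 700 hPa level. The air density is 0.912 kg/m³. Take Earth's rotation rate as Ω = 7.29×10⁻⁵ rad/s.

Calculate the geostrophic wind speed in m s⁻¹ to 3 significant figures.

Coriolis parameter at 38°S:
f = 2Ω sin φ = 2 × 7.29×10⁻⁵ × sin 38° = 8.98×10⁻⁵ s⁻¹
Pressure gradient: |∂P/∂n| = 400 Pa / 147000 m = 2.72×10⁻³ Pa/m
Geostrophic balance (pressure-gradient force = Coriolis force):
V_g = (1/(fρ)) |∂P/∂n| = 2.72×10⁻³ / (8.98×10⁻⁵ × 0.912) = 33.2 m/s

33.2 m s⁻¹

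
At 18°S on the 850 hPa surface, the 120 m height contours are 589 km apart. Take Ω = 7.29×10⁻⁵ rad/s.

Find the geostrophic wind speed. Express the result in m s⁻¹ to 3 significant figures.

Coriolis parameter at 18°S:
f = 2Ω sin φ = 2 × 7.29×10⁻⁵ × sin 18° = 4.51×10⁻⁵ s⁻¹
Height gradient: |∂Z/∂n| = 120 m / 589000 m = 2.04×10⁻⁴
On a pressure surface, geostrophic balance gives V_g = (g/f)|∂Z/∂n|:
V_g = 9.81 × 2.04×10⁻⁴ / 4.51×10⁻⁵ = 44.4 m/s

44.4 m s⁻¹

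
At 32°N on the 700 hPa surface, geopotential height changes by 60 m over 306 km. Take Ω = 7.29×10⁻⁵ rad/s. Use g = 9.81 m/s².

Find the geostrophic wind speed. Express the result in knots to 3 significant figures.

48.4 knots

Coriolis parameter at 32°N:
f = 2Ω sin φ = 2 × 7.29×10⁻⁵ × sin 32° = 7.73×10⁻⁵ s⁻¹
Height gradient: |∂Z/∂n| = 60 m / 306000 m = 1.96×10⁻⁴
On a pressure surface, geostrophic balance gives V_g = (g/f)|∂Z/∂n|:
V_g = 9.81 × 1.96×10⁻⁴ / 7.73×10⁻⁵ = 24.9 m/s
Converting: 24.9 m/s × 1.944 = 48.4 knots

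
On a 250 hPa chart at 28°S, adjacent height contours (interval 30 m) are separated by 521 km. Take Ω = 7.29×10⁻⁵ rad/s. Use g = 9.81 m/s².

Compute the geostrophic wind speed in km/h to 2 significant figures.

30 km/h

Coriolis parameter at 28°S:
f = 2Ω sin φ = 2 × 7.29×10⁻⁵ × sin 28° = 6.84×10⁻⁵ s⁻¹
Height gradient: |∂Z/∂n| = 30 m / 521000 m = 5.76×10⁻⁵
On a pressure surface, geostrophic balance gives V_g = (g/f)|∂Z/∂n|:
V_g = 9.81 × 5.76×10⁻⁵ / 6.84×10⁻⁵ = 8.25 m/s
Converting: 8.25 m/s × 3.6 = 30 km/h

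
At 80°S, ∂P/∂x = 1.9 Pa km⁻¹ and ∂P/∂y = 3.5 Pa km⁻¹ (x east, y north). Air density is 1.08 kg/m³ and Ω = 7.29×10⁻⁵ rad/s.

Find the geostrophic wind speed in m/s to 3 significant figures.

25.7 m/s

Coriolis parameter at 80°S:
f = 2Ω sin φ = 2 × 7.29×10⁻⁵ × sin 80° = 1.44×10⁻⁴ s⁻¹
In the Southern Hemisphere f is negative: f = −1.44×10⁻⁴ s⁻¹.
Component geostrophic relations (x east, y north):
u_g = −(1/(fρ)) ∂P/∂y,  v_g = (1/(fρ)) ∂P/∂x
u_g = −(3.5×10⁻³)/(−1.44×10⁻⁴ × 1.08) = 22.6 m/s;  v_g = (1.9×10⁻³)/(−1.44×10⁻⁴ × 1.08) = −12.3 m/s
|V_g| = √(u_g² + v_g²) = 25.7 m/s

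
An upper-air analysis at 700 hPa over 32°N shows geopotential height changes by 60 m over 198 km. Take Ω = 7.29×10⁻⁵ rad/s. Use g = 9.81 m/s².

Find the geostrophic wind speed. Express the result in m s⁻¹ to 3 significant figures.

Coriolis parameter at 32°N:
f = 2Ω sin φ = 2 × 7.29×10⁻⁵ × sin 32° = 7.73×10⁻⁵ s⁻¹
Height gradient: |∂Z/∂n| = 60 m / 198000 m = 3.03×10⁻⁴
On a pressure surface, geostrophic balance gives V_g = (g/f)|∂Z/∂n|:
V_g = 9.81 × 3.03×10⁻⁴ / 7.73×10⁻⁵ = 38.5 m/s

38.5 m s⁻¹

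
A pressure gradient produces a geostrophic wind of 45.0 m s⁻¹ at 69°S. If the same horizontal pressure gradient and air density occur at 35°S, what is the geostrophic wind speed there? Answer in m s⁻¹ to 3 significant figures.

With the same pressure gradient and density, V_g ∝ 1/f ∝ 1/sin φ.
V₂ = V₁ · sin φ₁ / sin φ₂ = 45.0 × sin 69° / sin 35°
V₂ = 45.0 × 0.9336/0.5736 = 73.2 m s⁻¹

73.2 m s⁻¹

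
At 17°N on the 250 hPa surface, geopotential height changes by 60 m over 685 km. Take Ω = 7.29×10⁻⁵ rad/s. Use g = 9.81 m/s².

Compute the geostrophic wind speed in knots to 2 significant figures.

Coriolis parameter at 17°N:
f = 2Ω sin φ = 2 × 7.29×10⁻⁵ × sin 17° = 4.26×10⁻⁵ s⁻¹
Height gradient: |∂Z/∂n| = 60 m / 685000 m = 8.76×10⁻⁵
On a pressure surface, geostrophic balance gives V_g = (g/f)|∂Z/∂n|:
V_g = 9.81 × 8.76×10⁻⁵ / 4.26×10⁻⁵ = 20.2 m/s
Converting: 20.2 m/s × 1.944 = 39 knots

39 knots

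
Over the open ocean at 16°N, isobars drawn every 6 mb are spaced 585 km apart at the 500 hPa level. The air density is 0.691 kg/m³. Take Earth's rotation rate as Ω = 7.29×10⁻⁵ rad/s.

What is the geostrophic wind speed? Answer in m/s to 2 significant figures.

37 m/s

Coriolis parameter at 16°N:
f = 2Ω sin φ = 2 × 7.29×10⁻⁵ × sin 16° = 4.02×10⁻⁵ s⁻¹
Pressure gradient: |∂P/∂n| = 600 Pa / 585000 m = 1.03×10⁻³ Pa/m
Geostrophic balance (pressure-gradient force = Coriolis force):
V_g = (1/(fρ)) |∂P/∂n| = 1.03×10⁻³ / (4.02×10⁻⁵ × 0.691) = 36.9 m/s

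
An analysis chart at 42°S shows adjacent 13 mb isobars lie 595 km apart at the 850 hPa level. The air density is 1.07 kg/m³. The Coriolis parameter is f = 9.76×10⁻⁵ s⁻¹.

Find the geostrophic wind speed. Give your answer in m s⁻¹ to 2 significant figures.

21 m s⁻¹

Pressure gradient: |∂P/∂n| = 1300 Pa / 595000 m = 2.18×10⁻³ Pa/m
Geostrophic balance (pressure-gradient force = Coriolis force):
V_g = (1/(fρ)) |∂P/∂n| = 2.18×10⁻³ / (9.76×10⁻⁵ × 1.07) = 20.9 m/s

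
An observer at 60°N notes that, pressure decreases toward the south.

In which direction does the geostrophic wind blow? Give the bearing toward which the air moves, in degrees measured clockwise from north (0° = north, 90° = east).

The pressure-gradient force points toward the south (bearing 180°).
Geostrophic balance: in the Northern Hemisphere the Coriolis force deflects motion to the right, so the geostrophic wind blows 90° to the right of the pressure-gradient force (low pressure on the left).
Rotating 180° by 90° clockwise gives 270° — the wind blows toward the west.

270°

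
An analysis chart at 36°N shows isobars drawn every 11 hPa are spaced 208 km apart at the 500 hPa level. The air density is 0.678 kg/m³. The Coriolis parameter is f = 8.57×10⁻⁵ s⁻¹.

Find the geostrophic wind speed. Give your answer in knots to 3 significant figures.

Pressure gradient: |∂P/∂n| = 1100 Pa / 208000 m = 5.29×10⁻³ Pa/m
Geostrophic balance (pressure-gradient force = Coriolis force):
V_g = (1/(fρ)) |∂P/∂n| = 5.29×10⁻³ / (8.57×10⁻⁵ × 0.678) = 91.0 m/s
Converting: 91.0 m/s × 1.944 = 177 knots

177 knots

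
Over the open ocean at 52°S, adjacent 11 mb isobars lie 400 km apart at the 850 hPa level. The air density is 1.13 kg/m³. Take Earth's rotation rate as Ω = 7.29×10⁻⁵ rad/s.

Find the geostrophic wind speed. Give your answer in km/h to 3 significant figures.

76.3 km/h

Coriolis parameter at 52°S:
f = 2Ω sin φ = 2 × 7.29×10⁻⁵ × sin 52° = 1.15×10⁻⁴ s⁻¹
Pressure gradient: |∂P/∂n| = 1100 Pa / 400000 m = 2.75×10⁻³ Pa/m
Geostrophic balance (pressure-gradient force = Coriolis force):
V_g = (1/(fρ)) |∂P/∂n| = 2.75×10⁻³ / (1.15×10⁻⁴ × 1.13) = 21.2 m/s
Converting: 21.2 m/s × 3.6 = 76.3 km/h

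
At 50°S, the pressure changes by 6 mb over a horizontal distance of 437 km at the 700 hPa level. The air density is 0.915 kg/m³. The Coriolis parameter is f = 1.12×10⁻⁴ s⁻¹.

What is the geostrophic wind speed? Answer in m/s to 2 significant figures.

13 m/s

Pressure gradient: |∂P/∂n| = 600 Pa / 437000 m = 1.37×10⁻³ Pa/m
Geostrophic balance (pressure-gradient force = Coriolis force):
V_g = (1/(fρ)) |∂P/∂n| = 1.37×10⁻³ / (1.12×10⁻⁴ × 0.915) = 13.4 m/s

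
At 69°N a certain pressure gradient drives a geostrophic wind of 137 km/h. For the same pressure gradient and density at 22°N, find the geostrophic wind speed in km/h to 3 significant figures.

341 km/h

With the same pressure gradient and density, V_g ∝ 1/f ∝ 1/sin φ.
V₂ = V₁ · sin φ₁ / sin φ₂ = 137 × sin 69° / sin 22°
V₂ = 137 × 0.9336/0.3746 = 341 km/h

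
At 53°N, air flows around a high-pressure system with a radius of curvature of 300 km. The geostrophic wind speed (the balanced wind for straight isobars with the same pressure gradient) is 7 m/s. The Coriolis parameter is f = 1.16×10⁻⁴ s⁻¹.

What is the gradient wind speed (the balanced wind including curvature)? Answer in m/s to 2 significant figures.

9.7 m/s

Around a high, pressure-gradient force acts outward with centrifugal, so Coriolis balances both:
fV = (1/ρ)|∂P/∂n| + V²/R  →  V² − fR·V + fR·V_g = 0
With fR = 1.16×10⁻⁴ × 300×10³ m = 34.8 m/s:
V = [fR − √((fR)² − 4 fR V_g)]/2 = [34.8 − √(34.8² − 4×34.8×7)]/2 = 9.71 m/s
Supergeostrophic (V > V_g = 7 m/s), as expected around a high.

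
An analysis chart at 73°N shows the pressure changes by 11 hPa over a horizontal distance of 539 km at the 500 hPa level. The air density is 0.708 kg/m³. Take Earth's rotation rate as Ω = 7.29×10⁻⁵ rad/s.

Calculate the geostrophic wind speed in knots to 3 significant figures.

Coriolis parameter at 73°N:
f = 2Ω sin φ = 2 × 7.29×10⁻⁵ × sin 73° = 1.39×10⁻⁴ s⁻¹
Pressure gradient: |∂P/∂n| = 1100 Pa / 539000 m = 2.04×10⁻³ Pa/m
Geostrophic balance (pressure-gradient force = Coriolis force):
V_g = (1/(fρ)) |∂P/∂n| = 2.04×10⁻³ / (1.39×10⁻⁴ × 0.708) = 20.7 m/s
Converting: 20.7 m/s × 1.944 = 40.2 knots

40.2 knots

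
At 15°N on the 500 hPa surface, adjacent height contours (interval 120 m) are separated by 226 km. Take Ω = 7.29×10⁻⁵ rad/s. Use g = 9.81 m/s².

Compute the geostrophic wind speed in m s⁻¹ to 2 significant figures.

Coriolis parameter at 15°N:
f = 2Ω sin φ = 2 × 7.29×10⁻⁵ × sin 15° = 3.77×10⁻⁵ s⁻¹
Height gradient: |∂Z/∂n| = 120 m / 226000 m = 5.31×10⁻⁴
On a pressure surface, geostrophic balance gives V_g = (g/f)|∂Z/∂n|:
V_g = 9.81 × 5.31×10⁻⁴ / 3.77×10⁻⁵ = 138 m/s

140 m s⁻¹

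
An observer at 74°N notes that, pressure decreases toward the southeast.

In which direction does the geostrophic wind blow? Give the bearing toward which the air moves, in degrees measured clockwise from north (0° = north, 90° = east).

The pressure-gradient force points toward the southeast (bearing 135°).
Geostrophic balance: in the Northern Hemisphere the Coriolis force deflects motion to the right, so the geostrophic wind blows 90° to the right of the pressure-gradient force (low pressure on the left).
Rotating 135° by 90° clockwise gives 225° — the wind blows toward the southwest.

225°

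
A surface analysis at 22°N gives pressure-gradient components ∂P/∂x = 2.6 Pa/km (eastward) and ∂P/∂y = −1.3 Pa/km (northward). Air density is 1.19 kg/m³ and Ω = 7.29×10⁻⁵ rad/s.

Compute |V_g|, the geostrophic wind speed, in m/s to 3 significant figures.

44.7 m/s

Coriolis parameter at 22°N:
f = 2Ω sin φ = 2 × 7.29×10⁻⁵ × sin 22° = 5.46×10⁻⁵ s⁻¹
Component geostrophic relations (x east, y north):
u_g = −(1/(fρ)) ∂P/∂y,  v_g = (1/(fρ)) ∂P/∂x
u_g = −(−1.3×10⁻³)/(5.46×10⁻⁵ × 1.19) = 20.0 m/s;  v_g = (2.6×10⁻³)/(5.46×10⁻⁵ × 1.19) = 40.0 m/s
|V_g| = √(u_g² + v_g²) = 44.7 m/s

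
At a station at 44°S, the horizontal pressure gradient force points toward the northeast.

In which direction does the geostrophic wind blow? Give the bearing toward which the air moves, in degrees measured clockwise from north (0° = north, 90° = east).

The pressure-gradient force points toward the northeast (bearing 045°).
Geostrophic balance: in the Southern Hemisphere the Coriolis force deflects motion to the left, so the geostrophic wind blows 90° to the left of the pressure-gradient force (low pressure on the right).
Rotating 045° by 90° counterclockwise gives 315° — the wind blows toward the northwest.

315°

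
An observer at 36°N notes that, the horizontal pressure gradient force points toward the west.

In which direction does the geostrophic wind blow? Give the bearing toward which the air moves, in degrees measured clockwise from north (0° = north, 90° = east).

000°

The pressure-gradient force points toward the west (bearing 270°).
Geostrophic balance: in the Northern Hemisphere the Coriolis force deflects motion to the right, so the geostrophic wind blows 90° to the right of the pressure-gradient force (low pressure on the left).
Rotating 270° by 90° clockwise gives 000° — the wind blows toward the north.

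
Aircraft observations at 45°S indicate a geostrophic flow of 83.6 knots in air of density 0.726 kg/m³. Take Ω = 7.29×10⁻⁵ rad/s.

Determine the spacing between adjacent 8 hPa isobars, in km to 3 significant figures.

Coriolis parameter at 45°S:
f = 2Ω sin φ = 2 × 7.29×10⁻⁵ × sin 45° = 1.03×10⁻⁴ s⁻¹
Wind speed in SI: 83.6 knots = 43.0 m/s
Geostrophic balance rearranged: |∂P/∂n| = f ρ V_g
|∂P/∂n| = 1.03×10⁻⁴ × 0.726 × 43.0 = 3.22×10⁻³ Pa/m
Isobar spacing: Δn = ΔP/|∂P/∂n| = 800 Pa / 3.22×10⁻³ Pa/m = 248523 m ≈ 249 km

249 km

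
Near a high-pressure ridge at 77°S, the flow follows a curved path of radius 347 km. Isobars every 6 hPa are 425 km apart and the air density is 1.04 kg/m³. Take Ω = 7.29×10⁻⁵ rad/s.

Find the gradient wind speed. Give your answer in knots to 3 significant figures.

25.2 knots

Coriolis parameter at 77°S:
f = 2Ω sin φ = 2 × 7.29×10⁻⁵ × sin 77° = 1.42×10⁻⁴ s⁻¹
Pressure gradient: |∂P/∂n| = 600 Pa / 425000 m = 1.41×10⁻³ Pa/m
Geostrophic speed: V_g = |∂P/∂n|/(fρ) = 1.41×10⁻³/(1.42×10⁻⁴ × 1.04) = 9.56 m/s
Around a high, pressure-gradient force acts outward with centrifugal, so Coriolis balances both:
fV = (1/ρ)|∂P/∂n| + V²/R  →  V² − fR·V + fR·V_g = 0
With fR = 1.42×10⁻⁴ × 347×10³ m = 49.3 m/s:
V = [fR − √((fR)² − 4 fR V_g)]/2 = [49.3 − √(49.3² − 4×49.3×9.56)]/2 = 13 m/s
Supergeostrophic (V > V_g = 9.56 m/s), as expected around a high.
Converting: 13 m/s × 1.944 = 25.2 knots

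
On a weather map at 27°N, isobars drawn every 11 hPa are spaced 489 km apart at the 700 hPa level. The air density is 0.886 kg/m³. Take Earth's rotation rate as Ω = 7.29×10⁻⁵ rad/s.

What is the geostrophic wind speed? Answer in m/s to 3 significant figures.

Coriolis parameter at 27°N:
f = 2Ω sin φ = 2 × 7.29×10⁻⁵ × sin 27° = 6.62×10⁻⁵ s⁻¹
Pressure gradient: |∂P/∂n| = 1100 Pa / 489000 m = 2.25×10⁻³ Pa/m
Geostrophic balance (pressure-gradient force = Coriolis force):
V_g = (1/(fρ)) |∂P/∂n| = 2.25×10⁻³ / (6.62×10⁻⁵ × 0.886) = 38.4 m/s

38.4 m/s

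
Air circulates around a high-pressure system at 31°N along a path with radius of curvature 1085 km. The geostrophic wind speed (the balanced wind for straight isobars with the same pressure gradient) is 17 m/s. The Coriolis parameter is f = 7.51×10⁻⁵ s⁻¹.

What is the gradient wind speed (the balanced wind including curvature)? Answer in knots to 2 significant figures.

Around a high, pressure-gradient force acts outward with centrifugal, so Coriolis balances both:
fV = (1/ρ)|∂P/∂n| + V²/R  →  V² − fR·V + fR·V_g = 0
With fR = 7.51×10⁻⁵ × 1085×10³ m = 81.5 m/s:
V = [fR − √((fR)² − 4 fR V_g)]/2 = [81.5 − √(81.5² − 4×81.5×17)]/2 = 24.2 m/s
Supergeostrophic (V > V_g = 17 m/s), as expected around a high.
Converting: 24.2 m/s × 1.944 = 47 knots

47 knots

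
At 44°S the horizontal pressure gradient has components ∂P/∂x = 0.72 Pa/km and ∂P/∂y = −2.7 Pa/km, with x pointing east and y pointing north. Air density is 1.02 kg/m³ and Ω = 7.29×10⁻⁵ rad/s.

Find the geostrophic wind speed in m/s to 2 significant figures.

Coriolis parameter at 44°S:
f = 2Ω sin φ = 2 × 7.29×10⁻⁵ × sin 44° = 1.01×10⁻⁴ s⁻¹
In the Southern Hemisphere f is negative: f = −1.01×10⁻⁴ s⁻¹.
Component geostrophic relations (x east, y north):
u_g = −(1/(fρ)) ∂P/∂y,  v_g = (1/(fρ)) ∂P/∂x
u_g = −(−2.7×10⁻³)/(−1.01×10⁻⁴ × 1.02) = −26.1 m/s;  v_g = (0.72×10⁻³)/(−1.01×10⁻⁴ × 1.02) = −6.97 m/s
|V_g| = √(u_g² + v_g²) = 27.0 m/s

27 m/s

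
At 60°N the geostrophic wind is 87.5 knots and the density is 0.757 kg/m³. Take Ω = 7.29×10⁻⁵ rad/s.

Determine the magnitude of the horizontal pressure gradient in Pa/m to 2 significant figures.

4.3×10⁻³ Pa/m

Coriolis parameter at 60°N:
f = 2Ω sin φ = 2 × 7.29×10⁻⁵ × sin 60° = 1.26×10⁻⁴ s⁻¹
Wind speed in SI: 87.5 knots = 45.0 m/s
Geostrophic balance rearranged: |∂P/∂n| = f ρ V_g
|∂P/∂n| = 1.26×10⁻⁴ × 0.757 × 45.0 = 4.30×10⁻³ Pa/m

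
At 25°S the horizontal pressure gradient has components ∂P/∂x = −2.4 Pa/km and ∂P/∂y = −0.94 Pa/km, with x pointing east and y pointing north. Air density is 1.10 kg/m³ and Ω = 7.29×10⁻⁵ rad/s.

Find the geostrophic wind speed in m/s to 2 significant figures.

Coriolis parameter at 25°S:
f = 2Ω sin φ = 2 × 7.29×10⁻⁵ × sin 25° = 6.16×10⁻⁵ s⁻¹
In the Southern Hemisphere f is negative: f = −6.16×10⁻⁵ s⁻¹.
Component geostrophic relations (x east, y north):
u_g = −(1/(fρ)) ∂P/∂y,  v_g = (1/(fρ)) ∂P/∂x
u_g = −(−0.94×10⁻³)/(−6.16×10⁻⁵ × 1.10) = −13.9 m/s;  v_g = (−2.4×10⁻³)/(−6.16×10⁻⁵ × 1.10) = 35.4 m/s
|V_g| = √(u_g² + v_g²) = 38.0 m/s

38 m/s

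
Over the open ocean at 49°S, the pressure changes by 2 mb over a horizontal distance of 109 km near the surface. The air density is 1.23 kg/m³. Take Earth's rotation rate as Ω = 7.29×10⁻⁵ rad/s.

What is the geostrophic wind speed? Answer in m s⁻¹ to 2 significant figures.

14 m s⁻¹

Coriolis parameter at 49°S:
f = 2Ω sin φ = 2 × 7.29×10⁻⁵ × sin 49° = 1.10×10⁻⁴ s⁻¹
Pressure gradient: |∂P/∂n| = 200 Pa / 109000 m = 1.83×10⁻³ Pa/m
Geostrophic balance (pressure-gradient force = Coriolis force):
V_g = (1/(fρ)) |∂P/∂n| = 1.83×10⁻³ / (1.10×10⁻⁴ × 1.23) = 13.6 m/s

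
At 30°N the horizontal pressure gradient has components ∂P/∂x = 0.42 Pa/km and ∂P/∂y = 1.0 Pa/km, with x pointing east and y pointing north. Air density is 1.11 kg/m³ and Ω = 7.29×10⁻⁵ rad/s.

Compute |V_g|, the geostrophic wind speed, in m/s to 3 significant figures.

Coriolis parameter at 30°N:
f = 2Ω sin φ = 2 × 7.29×10⁻⁵ × sin 30° = 7.29×10⁻⁵ s⁻¹
Component geostrophic relations (x east, y north):
u_g = −(1/(fρ)) ∂P/∂y,  v_g = (1/(fρ)) ∂P/∂x
u_g = −(1.0×10⁻³)/(7.29×10⁻⁵ × 1.11) = −12.4 m/s;  v_g = (0.42×10⁻³)/(7.29×10⁻⁵ × 1.11) = 5.19 m/s
|V_g| = √(u_g² + v_g²) = 13.4 m/s

13.4 m/s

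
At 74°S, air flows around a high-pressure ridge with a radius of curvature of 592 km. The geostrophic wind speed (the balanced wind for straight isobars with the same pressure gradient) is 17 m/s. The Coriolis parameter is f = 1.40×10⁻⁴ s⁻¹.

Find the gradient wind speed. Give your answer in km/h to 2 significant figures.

Around a high, pressure-gradient force acts outward with centrifugal, so Coriolis balances both:
fV = (1/ρ)|∂P/∂n| + V²/R  →  V² − fR·V + fR·V_g = 0
With fR = 1.40×10⁻⁴ × 592×10³ m = 82.9 m/s:
V = [fR − √((fR)² − 4 fR V_g)]/2 = [82.9 − √(82.9² − 4×82.9×17)]/2 = 23.9 m/s
Supergeostrophic (V > V_g = 17 m/s), as expected around a high.
Converting: 23.9 m/s × 3.6 = 86 km/h

86 km/h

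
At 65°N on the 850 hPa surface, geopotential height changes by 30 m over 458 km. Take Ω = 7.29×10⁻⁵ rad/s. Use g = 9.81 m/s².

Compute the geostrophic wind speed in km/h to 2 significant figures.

18 km/h

Coriolis parameter at 65°N:
f = 2Ω sin φ = 2 × 7.29×10⁻⁵ × sin 65° = 1.32×10⁻⁴ s⁻¹
Height gradient: |∂Z/∂n| = 30 m / 458000 m = 6.55×10⁻⁵
On a pressure surface, geostrophic balance gives V_g = (g/f)|∂Z/∂n|:
V_g = 9.81 × 6.55×10⁻⁵ / 1.32×10⁻⁴ = 4.86 m/s
Converting: 4.86 m/s × 3.6 = 18 km/h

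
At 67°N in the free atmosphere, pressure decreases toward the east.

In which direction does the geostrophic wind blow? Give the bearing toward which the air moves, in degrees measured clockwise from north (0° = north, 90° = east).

The pressure-gradient force points toward the east (bearing 090°).
Geostrophic balance: in the Northern Hemisphere the Coriolis force deflects motion to the right, so the geostrophic wind blows 90° to the right of the pressure-gradient force (low pressure on the left).
Rotating 090° by 90° clockwise gives 180° — the wind blows toward the south.

180°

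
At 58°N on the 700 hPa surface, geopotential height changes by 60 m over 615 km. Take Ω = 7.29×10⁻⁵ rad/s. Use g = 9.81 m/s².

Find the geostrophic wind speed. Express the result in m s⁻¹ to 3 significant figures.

Coriolis parameter at 58°N:
f = 2Ω sin φ = 2 × 7.29×10⁻⁵ × sin 58° = 1.24×10⁻⁴ s⁻¹
Height gradient: |∂Z/∂n| = 60 m / 615000 m = 9.76×10⁻⁵
On a pressure surface, geostrophic balance gives V_g = (g/f)|∂Z/∂n|:
V_g = 9.81 × 9.76×10⁻⁵ / 1.24×10⁻⁴ = 7.74 m/s

7.74 m s⁻¹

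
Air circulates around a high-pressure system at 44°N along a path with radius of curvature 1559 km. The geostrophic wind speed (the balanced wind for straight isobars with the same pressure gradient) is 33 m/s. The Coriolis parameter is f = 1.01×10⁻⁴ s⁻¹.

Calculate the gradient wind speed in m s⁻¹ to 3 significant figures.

Around a high, pressure-gradient force acts outward with centrifugal, so Coriolis balances both:
fV = (1/ρ)|∂P/∂n| + V²/R  →  V² − fR·V + fR·V_g = 0
With fR = 1.01×10⁻⁴ × 1559×10³ m = 157 m/s:
V = [fR − √((fR)² − 4 fR V_g)]/2 = [157 − √(157² − 4×157×33)]/2 = 47.1 m/s
Supergeostrophic (V > V_g = 33 m/s), as expected around a high.

47.1 m s⁻¹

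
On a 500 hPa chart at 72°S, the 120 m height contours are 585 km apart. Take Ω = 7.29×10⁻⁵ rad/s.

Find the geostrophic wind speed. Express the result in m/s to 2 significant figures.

15 m/s

Coriolis parameter at 72°S:
f = 2Ω sin φ = 2 × 7.29×10⁻⁵ × sin 72° = 1.39×10⁻⁴ s⁻¹
Height gradient: |∂Z/∂n| = 120 m / 585000 m = 2.05×10⁻⁴
On a pressure surface, geostrophic balance gives V_g = (g/f)|∂Z/∂n|:
V_g = 9.81 × 2.05×10⁻⁴ / 1.39×10⁻⁴ = 14.5 m/s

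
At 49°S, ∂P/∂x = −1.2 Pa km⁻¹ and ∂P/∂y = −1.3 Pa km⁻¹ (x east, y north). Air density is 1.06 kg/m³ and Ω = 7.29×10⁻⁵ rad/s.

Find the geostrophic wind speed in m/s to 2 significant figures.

Coriolis parameter at 49°S:
f = 2Ω sin φ = 2 × 7.29×10⁻⁵ × sin 49° = 1.10×10⁻⁴ s⁻¹
In the Southern Hemisphere f is negative: f = −1.10×10⁻⁴ s⁻¹.
Component geostrophic relations (x east, y north):
u_g = −(1/(fρ)) ∂P/∂y,  v_g = (1/(fρ)) ∂P/∂x
u_g = −(−1.3×10⁻³)/(−1.10×10⁻⁴ × 1.06) = −11.1 m/s;  v_g = (−1.2×10⁻³)/(−1.10×10⁻⁴ × 1.06) = 10.3 m/s
|V_g| = √(u_g² + v_g²) = 15.2 m/s

15 m/s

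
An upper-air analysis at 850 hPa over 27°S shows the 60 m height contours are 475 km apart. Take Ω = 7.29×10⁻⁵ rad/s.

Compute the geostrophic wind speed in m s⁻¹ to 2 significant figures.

19 m s⁻¹

Coriolis parameter at 27°S:
f = 2Ω sin φ = 2 × 7.29×10⁻⁵ × sin 27° = 6.62×10⁻⁵ s⁻¹
Height gradient: |∂Z/∂n| = 60 m / 475000 m = 1.26×10⁻⁴
On a pressure surface, geostrophic balance gives V_g = (g/f)|∂Z/∂n|:
V_g = 9.81 × 1.26×10⁻⁴ / 6.62×10⁻⁵ = 18.7 m/s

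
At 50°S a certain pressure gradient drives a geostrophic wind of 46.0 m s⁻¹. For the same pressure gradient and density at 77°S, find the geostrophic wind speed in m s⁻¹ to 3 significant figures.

36.2 m s⁻¹

With the same pressure gradient and density, V_g ∝ 1/f ∝ 1/sin φ.
V₂ = V₁ · sin φ₁ / sin φ₂ = 46.0 × sin 50° / sin 77°
V₂ = 46.0 × 0.7660/0.9744 = 36.2 m s⁻¹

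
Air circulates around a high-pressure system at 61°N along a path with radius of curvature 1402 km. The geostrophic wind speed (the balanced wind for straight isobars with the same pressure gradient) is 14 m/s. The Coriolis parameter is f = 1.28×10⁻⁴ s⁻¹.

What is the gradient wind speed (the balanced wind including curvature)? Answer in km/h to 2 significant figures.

55 km/h

Around a high, pressure-gradient force acts outward with centrifugal, so Coriolis balances both:
fV = (1/ρ)|∂P/∂n| + V²/R  →  V² − fR·V + fR·V_g = 0
With fR = 1.28×10⁻⁴ × 1402×10³ m = 179 m/s:
V = [fR − √((fR)² − 4 fR V_g)]/2 = [179 − √(179² − 4×179×14)]/2 = 15.3 m/s
Supergeostrophic (V > V_g = 14 m/s), as expected around a high.
Converting: 15.3 m/s × 3.6 = 55 km/h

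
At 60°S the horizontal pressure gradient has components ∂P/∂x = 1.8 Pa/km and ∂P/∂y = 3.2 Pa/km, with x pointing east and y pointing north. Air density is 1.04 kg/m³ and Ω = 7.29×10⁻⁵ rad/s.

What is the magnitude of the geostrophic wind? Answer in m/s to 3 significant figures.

Coriolis parameter at 60°S:
f = 2Ω sin φ = 2 × 7.29×10⁻⁵ × sin 60° = 1.26×10⁻⁴ s⁻¹
In the Southern Hemisphere f is negative: f = −1.26×10⁻⁴ s⁻¹.
Component geostrophic relations (x east, y north):
u_g = −(1/(fρ)) ∂P/∂y,  v_g = (1/(fρ)) ∂P/∂x
u_g = −(3.2×10⁻³)/(−1.26×10⁻⁴ × 1.04) = 24.4 m/s;  v_g = (1.8×10⁻³)/(−1.26×10⁻⁴ × 1.04) = −13.7 m/s
|V_g| = √(u_g² + v_g²) = 28.0 m/s

28.0 m/s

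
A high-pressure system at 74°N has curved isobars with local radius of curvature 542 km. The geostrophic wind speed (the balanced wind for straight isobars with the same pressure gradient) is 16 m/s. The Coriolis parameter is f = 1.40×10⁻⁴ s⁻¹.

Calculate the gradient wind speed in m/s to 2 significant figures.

23 m/s

Around a high, pressure-gradient force acts outward with centrifugal, so Coriolis balances both:
fV = (1/ρ)|∂P/∂n| + V²/R  →  V² − fR·V + fR·V_g = 0
With fR = 1.40×10⁻⁴ × 542×10³ m = 75.9 m/s:
V = [fR − √((fR)² − 4 fR V_g)]/2 = [75.9 − √(75.9² − 4×75.9×16)]/2 = 22.9 m/s
Supergeostrophic (V > V_g = 16 m/s), as expected around a high.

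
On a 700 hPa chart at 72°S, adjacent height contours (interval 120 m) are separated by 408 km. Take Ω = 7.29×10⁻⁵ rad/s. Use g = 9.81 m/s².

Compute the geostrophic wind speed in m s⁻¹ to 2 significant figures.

21 m s⁻¹

Coriolis parameter at 72°S:
f = 2Ω sin φ = 2 × 7.29×10⁻⁵ × sin 72° = 1.39×10⁻⁴ s⁻¹
Height gradient: |∂Z/∂n| = 120 m / 408000 m = 2.94×10⁻⁴
On a pressure surface, geostrophic balance gives V_g = (g/f)|∂Z/∂n|:
V_g = 9.81 × 2.94×10⁻⁴ / 1.39×10⁻⁴ = 20.8 m/s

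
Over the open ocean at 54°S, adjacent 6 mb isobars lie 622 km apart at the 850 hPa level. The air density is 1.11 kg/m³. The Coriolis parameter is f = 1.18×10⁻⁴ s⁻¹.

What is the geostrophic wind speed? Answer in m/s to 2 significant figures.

7.4 m/s

Pressure gradient: |∂P/∂n| = 600 Pa / 622000 m = 9.65×10⁻⁴ Pa/m
Geostrophic balance (pressure-gradient force = Coriolis force):
V_g = (1/(fρ)) |∂P/∂n| = 9.65×10⁻⁴ / (1.18×10⁻⁴ × 1.11) = 7.36 m/s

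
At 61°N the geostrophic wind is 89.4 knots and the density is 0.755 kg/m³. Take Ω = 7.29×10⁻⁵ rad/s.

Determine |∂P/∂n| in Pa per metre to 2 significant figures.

Coriolis parameter at 61°N:
f = 2Ω sin φ = 2 × 7.29×10⁻⁵ × sin 61° = 1.28×10⁻⁴ s⁻¹
Wind speed in SI: 89.4 knots = 46.0 m/s
Geostrophic balance rearranged: |∂P/∂n| = f ρ V_g
|∂P/∂n| = 1.28×10⁻⁴ × 0.755 × 46.0 = 4.43×10⁻³ Pa/m

4.4×10⁻³ Pa/m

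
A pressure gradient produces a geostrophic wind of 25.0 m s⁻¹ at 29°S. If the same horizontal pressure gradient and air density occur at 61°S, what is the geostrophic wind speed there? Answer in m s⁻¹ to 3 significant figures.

13.9 m s⁻¹

With the same pressure gradient and density, V_g ∝ 1/f ∝ 1/sin φ.
V₂ = V₁ · sin φ₁ / sin φ₂ = 25.0 × sin 29° / sin 61°
V₂ = 25.0 × 0.4848/0.8746 = 13.9 m s⁻¹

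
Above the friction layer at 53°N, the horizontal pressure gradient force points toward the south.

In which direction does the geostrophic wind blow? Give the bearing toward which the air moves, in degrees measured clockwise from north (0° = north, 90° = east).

270°

The pressure-gradient force points toward the south (bearing 180°).
Geostrophic balance: in the Northern Hemisphere the Coriolis force deflects motion to the right, so the geostrophic wind blows 90° to the right of the pressure-gradient force (low pressure on the left).
Rotating 180° by 90° clockwise gives 270° — the wind blows toward the west.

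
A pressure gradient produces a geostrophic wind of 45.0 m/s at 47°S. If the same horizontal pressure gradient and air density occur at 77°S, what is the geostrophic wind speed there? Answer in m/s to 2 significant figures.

34 m/s

With the same pressure gradient and density, V_g ∝ 1/f ∝ 1/sin φ.
V₂ = V₁ · sin φ₁ / sin φ₂ = 45.0 × sin 47° / sin 77°
V₂ = 45.0 × 0.7314/0.9744 = 34 m/s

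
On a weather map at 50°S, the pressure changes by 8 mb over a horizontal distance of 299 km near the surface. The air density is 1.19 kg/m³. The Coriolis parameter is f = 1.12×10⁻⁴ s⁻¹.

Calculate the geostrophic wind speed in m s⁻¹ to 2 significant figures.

20 m s⁻¹

Pressure gradient: |∂P/∂n| = 800 Pa / 299000 m = 2.68×10⁻³ Pa/m
Geostrophic balance (pressure-gradient force = Coriolis force):
V_g = (1/(fρ)) |∂P/∂n| = 2.68×10⁻³ / (1.12×10⁻⁴ × 1.19) = 20.1 m/s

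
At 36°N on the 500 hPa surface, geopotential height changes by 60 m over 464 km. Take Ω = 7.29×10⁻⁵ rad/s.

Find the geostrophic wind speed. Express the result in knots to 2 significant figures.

Coriolis parameter at 36°N:
f = 2Ω sin φ = 2 × 7.29×10⁻⁵ × sin 36° = 8.57×10⁻⁵ s⁻¹
Height gradient: |∂Z/∂n| = 60 m / 464000 m = 1.29×10⁻⁴
On a pressure surface, geostrophic balance gives V_g = (g/f)|∂Z/∂n|:
V_g = 9.81 × 1.29×10⁻⁴ / 8.57×10⁻⁵ = 14.8 m/s
Converting: 14.8 m/s × 1.944 = 29 knots

29 knots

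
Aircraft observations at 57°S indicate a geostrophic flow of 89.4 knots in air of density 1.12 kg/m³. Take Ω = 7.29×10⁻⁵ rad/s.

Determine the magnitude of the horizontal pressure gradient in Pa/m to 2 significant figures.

6.3×10⁻³ Pa/m

Coriolis parameter at 57°S:
f = 2Ω sin φ = 2 × 7.29×10⁻⁵ × sin 57° = 1.22×10⁻⁴ s⁻¹
Wind speed in SI: 89.4 knots = 46.0 m/s
Geostrophic balance rearranged: |∂P/∂n| = f ρ V_g
|∂P/∂n| = 1.22×10⁻⁴ × 1.12 × 46.0 = 6.30×10⁻³ Pa/m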